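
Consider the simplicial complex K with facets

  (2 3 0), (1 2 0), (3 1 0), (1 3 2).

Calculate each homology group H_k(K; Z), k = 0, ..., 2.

We work with the vertex ordering 0 < 1 < 2 < 3. The simplices of K, each written with vertices in increasing order, are:

  0-simplices (4): [0], [1], [2], [3]
  1-simplices (6): [0,1], [0,2], [0,3], [1,2], [1,3], [2,3]
  2-simplices (4): [0,1,2], [0,1,3], [0,2,3], [1,2,3]

Hence C_0 ≅ Z^4, C_1 ≅ Z^6, C_2 ≅ Z^4.

∂_1: C_1 → C_0 is given by ∂[p,q] = [q] − [p].
The resulting 4×6 matrix has rank 3, and its Smith normal form has invariant factors (1,1,1).

Boundary ∂_2: C_2 → C_1 sends each 2-simplex [p,q,r] to [q,r] − [p,r] + [p,q]. For instance
  ∂[1,2,3] = [2,3] − [1,3] + [1,2],
  ∂[0,1,3] = [1,3] − [0,3] + [0,1].
The 6×4 boundary matrix has rank 3 and Smith normal form diag(1,1,1).

Now H_k = ker ∂_k / im ∂_{k+1}, so:

  H_0: rank C_0 − rank ∂_1 = 4 − 3 = 1, and the invariant factors of ∂_1 are all 1, so H_0 ≅ Z.
  H_1: rank ker ∂_1 − rank ∂_2 = (6 − 3) − 3 = 0, and the invariant factors of ∂_2 are all 1, so H_1 ≅ 0.
  H_2: rank ker ∂_2 − rank ∂_3 = (4 − 3) − 0 = 1, and there is no ∂_3, so H_2 ≅ Z.

As a check, the Euler characteristic is 4 − 6 + 4 = 2, which agrees with 1 − 0 + 1 = 2.

H_0 ≅ Z,  H_1 = 0,  H_2 ≅ Z.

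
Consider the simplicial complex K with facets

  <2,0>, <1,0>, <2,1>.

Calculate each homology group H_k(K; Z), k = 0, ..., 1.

H_0 = Z,  H_1 = Z.

Order the vertices as 0 < 1 < 2. Listing each simplex with vertices in this order, K has dimension 1 with simplices:

  0-simplices (3): [0], [1], [2]
  1-simplices (3): [0,1], [0,2], [1,2]

Hence C_0 ≅ Z^3, C_1 ≅ Z^3.

The boundary map ∂_1: C_1 → C_0 maps an edge to its endpoints' difference, ∂[p,q] = q − p.
As a 3×3 matrix over Z this has rank 2, with invariant factors (1,1).

Computing H_k = (kernel of ∂_k) / (image of ∂_{k+1}):

  H_0: rank C_0 − rank ∂_1 = 3 − 2 = 1, and the invariant factors of ∂_1 are all 1, so H_0 = Z.
  H_1: rank ker ∂_1 − rank ∂_2 = (3 − 2) − 0 = 1, and there is no ∂_2, so H_1 = Z.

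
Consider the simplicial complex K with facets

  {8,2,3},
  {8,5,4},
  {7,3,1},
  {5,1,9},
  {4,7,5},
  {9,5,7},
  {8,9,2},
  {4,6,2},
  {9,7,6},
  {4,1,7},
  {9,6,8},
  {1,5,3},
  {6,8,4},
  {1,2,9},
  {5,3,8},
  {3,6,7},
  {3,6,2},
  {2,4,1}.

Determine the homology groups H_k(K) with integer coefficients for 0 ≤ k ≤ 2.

K has 9 vertices, 27 edges, 18 triangles.
rank ∂_0 = 0, rank ∂_1 = 8 ⇒ b_0 = 9 − 0 − 8 = 1; all invariant factors of ∂_1 are 1 so no torsion. So H_0 = Z.
rank ∂_1 = 8, rank ∂_2 = 18 ⇒ b_1 = 27 − 8 − 18 = 1; ∂_2 has invariant factor(s) [2] giving torsion. So H_1 = Z ⊕ Z/2Z.
rank ∂_2 = 18, rank ∂_3 = 0 ⇒ b_2 = 18 − 18 − 0 = 0. So H_2 = 0.

H_0 ≅ Z,  H_1 ≅ Z ⊕ Z/2Z,  H_2 = 0.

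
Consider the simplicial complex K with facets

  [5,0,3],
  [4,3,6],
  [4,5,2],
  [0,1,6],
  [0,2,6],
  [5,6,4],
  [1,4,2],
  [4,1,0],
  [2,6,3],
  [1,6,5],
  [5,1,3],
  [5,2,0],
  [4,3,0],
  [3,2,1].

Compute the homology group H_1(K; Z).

Order the vertices as 0 < 1 < 2 < 3 < 4 < 5 < 6. Listing each simplex with vertices in this order, K has dimension 2 with simplices:

  0-simplices (7): [0], [1], [2], [3], [4], [5], [6]
  1-simplices (21): [0,1], [0,2], [0,3], [0,4], [0,5], [0,6], [1,2], [1,3], [1,4], [1,5], [1,6], [2,3], [2,4], [2,5], [2,6], [3,4], [3,5], [3,6], [4,5], [4,6], [5,6]
  2-simplices (14): [0,1,4], [0,1,6], [0,2,5], [0,2,6], [0,3,4], [0,3,5], [1,2,3], [1,2,4], [1,3,5], [1,5,6], [2,3,6], [2,4,5], [3,4,6], [4,5,6]

Hence C_0 ≅ Z^7, C_1 ≅ Z^21, C_2 ≅ Z^14.

Boundary ∂_1: C_1 → C_0 sends each edge [p,q] (with p < q) to q − p. For instance
  ∂[0,6] = [6] − [0].
This gives a 7×21 integer matrix of rank 6; reducing to Smith normal form yields diagonal entries (1,1,1,1,1,1).

∂_2: C_2 → C_1 maps a triangle to the signed sum of its edges. For instance
  ∂[2,3,6] = [3,6] − [2,6] + [2,3],
  ∂[4,5,6] = [5,6] − [4,6] + [4,5].
The resulting 21×14 matrix has rank 13, and its Smith normal form has invariant factors (1,1,1,1,1,1,1,1,1,1,1,1,1).

From H_k ≅ ker(∂_k) / im(∂_{k+1}) we obtain:

  H_1: rank ker ∂_1 − rank ∂_2 = (21 − 6) − 13 = 2, and the invariant factors of ∂_2 are all 1, so H_1 ≅ Z^2.

H_1 = Z^2.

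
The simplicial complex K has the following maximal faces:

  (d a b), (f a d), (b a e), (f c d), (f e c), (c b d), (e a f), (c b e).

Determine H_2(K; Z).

H_2 ≅ Z.

We work with the vertex ordering a < b < c < d < e < f. The simplices of K, each written with vertices in increasing order, are:

  0-simplices (6): a, b, c, d, e, f
  1-simplices (12): ab, ad, ae, af, bc, bd, be, cd, ce, cf, df, ef
  2-simplices (8): abd, abe, adf, aef, bcd, bce, cdf, cef

Hence C_0 ≅ Z^6, C_1 ≅ Z^12, C_2 ≅ Z^8.

Boundary ∂_1: C_1 → C_0 is given by ∂[p,q] = [q] − [p]. For instance
  ∂be = e − b.
As a 6×12 matrix over Z this has rank 5, with invariant factors (1,1,1,1,1).

The boundary map ∂_2: C_2 → C_1 sends each 2-simplex [p,q,r] to [q,r] − [p,r] + [p,q]. For instance
  ∂bce = ce − be + bc,
  ∂bcd = cd − bd + bc.
This gives a 12×8 integer matrix of rank 7; reducing to Smith normal form yields diagonal entries (1,1,1,1,1,1,1).

Reading off H_k = ker ∂_k / im ∂_{k+1}:

  H_2: rank ker ∂_2 − rank ∂_3 = (8 − 7) − 0 = 1, and there is no ∂_3, so H_2 ≅ Z.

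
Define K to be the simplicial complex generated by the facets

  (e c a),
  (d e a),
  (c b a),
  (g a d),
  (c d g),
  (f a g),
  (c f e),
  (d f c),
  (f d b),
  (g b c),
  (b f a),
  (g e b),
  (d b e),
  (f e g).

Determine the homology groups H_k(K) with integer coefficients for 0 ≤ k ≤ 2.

Fix the vertex order a < b < c < d < e < f < g and write every simplex with vertices in increasing order. Then dim K = 2 and the simplices of K are:

  0-simplices (7): a, b, c, d, e, f, g
  1-simplices (21): ab, ac, ad, ae, af, ag, bc, bd, be, bf, bg, cd, ce, cf, cg, de, df, dg, ef, eg, fg
  2-simplices (14): abc, abf, ace, ade, adg, afg, bcg, bde, bdf, beg, cdf, cdg, cef, efg

Hence C_0 ≅ Z^7, C_1 ≅ Z^21, C_2 ≅ Z^14.

Boundary ∂_1: C_1 → C_0 is given by ∂[p,q] = [q] − [p]. For instance
  ∂cf = f − c.
The 7×21 boundary matrix has rank 6 and Smith normal form diag(1,1,1,1,1,1).

∂_2: C_2 → C_1 acts by ∂[p,q,r] = [q,r] − [p,r] + [p,q]. For instance
  ∂cdf = df − cf + cd,
  ∂afg = fg − ag + af.
The resulting 21×14 matrix has rank 13, and its Smith normal form has invariant factors (1,1,1,1,1,1,1,1,1,1,1,1,1).

Computing H_k = (kernel of ∂_k) / (image of ∂_{k+1}):

  H_0: rank C_0 − rank ∂_1 = 7 − 6 = 1, and the invariant factors of ∂_1 are all 1, so H_0 = Z.
  H_1: rank ker ∂_1 − rank ∂_2 = (21 − 6) − 13 = 2, and the invariant factors of ∂_2 are all 1, so H_1 = Z^2.
  H_2: rank ker ∂_2 − rank ∂_3 = (14 − 13) − 0 = 1, and there is no ∂_3, so H_2 = Z.

(K is a triangulation of the torus T^2.)

H_0 = Z,  H_1 = Z^2,  H_2 = Z.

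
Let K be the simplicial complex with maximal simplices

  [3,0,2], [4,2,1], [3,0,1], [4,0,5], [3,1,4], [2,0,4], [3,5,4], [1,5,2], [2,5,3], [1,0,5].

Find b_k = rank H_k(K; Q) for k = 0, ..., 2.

b_0 = 1, b_1 = 0, b_2 = 0.

Order the vertices as 0 < 1 < 2 < 3 < 4 < 5. Listing each simplex with vertices in this order, K has dimension 2 with simplices:

  0-simplices (6): [0], [1], [2], [3], [4], [5]
  1-simplices (15): [0,1], [0,2], [0,3], [0,4], [0,5], [1,2], [1,3], [1,4], [1,5], [2,3], [2,4], [2,5], [3,4], [3,5], [4,5]
  2-simplices (10): [0,1,3], [0,1,5], [0,2,3], [0,2,4], [0,4,5], [1,2,4], [1,2,5], [1,3,4], [2,3,5], [3,4,5]

so the chain groups are C_0 ≅ Z^6, C_1 ≅ Z^15, C_2 ≅ Z^10.

The boundary map ∂_1: C_1 → C_0 is given by ∂[p,q] = [q] − [p].
The 6×15 boundary matrix has rank 5 and Smith normal form diag(1,1,1,1,1).

Boundary ∂_2: C_2 → C_1 maps a triangle to the signed sum of its edges. For instance
  ∂[3,4,5] = [4,5] − [3,5] + [3,4],
  ∂[1,3,4] = [3,4] − [1,4] + [1,3].
This gives a 15×10 integer matrix of rank 10; reducing to Smith normal form yields diagonal entries (1,1,1,1,1,1,1,1,1,2).

Now H_k = ker ∂_k / im ∂_{k+1}, so:

  H_0: rank C_0 − rank ∂_1 = 6 − 5 = 1, and the invariant factors of ∂_1 are all 1, so H_0 ≅ Z.
  H_1: rank ker ∂_1 − rank ∂_2 = (15 − 5) − 10 = 0, and ∂_2 has invariant factor 2 > 1, so H_1 ≅ Z_2.
  H_2: rank ker ∂_2 − rank ∂_3 = (10 − 10) − 0 = 0, and there is no ∂_3, so H_2 ≅ 0.

(K is a triangulation of the real projective plane RP^2.)

Hence the Betti numbers are b_0 = 1, b_1 = 0, b_2 = 0.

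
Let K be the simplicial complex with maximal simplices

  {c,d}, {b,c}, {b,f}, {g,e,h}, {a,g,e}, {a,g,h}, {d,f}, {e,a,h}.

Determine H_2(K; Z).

H_2 ≅ Z.

Take the total order a < b < c < d < e < f < g < h on the vertex set. Then K (dimension 2) consists of the simplices:

  0-simplices (8): a, b, c, d, e, f, g, h
  1-simplices (10): ae, ag, ah, bc, bf, cd, df, eg, eh, gh
  2-simplices (4): aeg, aeh, agh, egh

giving chain groups C_0 ≅ Z^8, C_1 ≅ Z^10, C_2 ≅ Z^4.

Boundary ∂_1: C_1 → C_0 is given by ∂[p,q] = [q] − [p].
The resulting 8×10 matrix has rank 6, and its Smith normal form has invariant factors (1,1,1,1,1,1).

The boundary map ∂_2: C_2 → C_1 sends each 2-simplex [p,q,r] to [q,r] − [p,r] + [p,q]. For instance
  ∂agh = gh − ah + ag,
  ∂aeh = eh − ah + ae.
This gives a 10×4 integer matrix of rank 3; reducing to Smith normal form yields diagonal entries (1,1,1).

Now H_k = ker ∂_k / im ∂_{k+1}, so:

  H_2: rank ker ∂_2 − rank ∂_3 = (4 − 3) − 0 = 1, and there is no ∂_3, so H_2 = Z.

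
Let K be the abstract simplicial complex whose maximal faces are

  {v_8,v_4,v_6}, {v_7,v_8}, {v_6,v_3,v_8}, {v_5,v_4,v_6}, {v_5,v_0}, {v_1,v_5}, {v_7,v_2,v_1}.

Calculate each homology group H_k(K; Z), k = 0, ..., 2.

Take the total order v_0 < v_1 < v_2 < v_3 < v_4 < v_5 < v_6 < v_7 < v_8 on the vertex set. Then K (dimension 2) consists of the simplices:

  0-simplices (9): [v_0], [v_1], [v_2], [v_3], [v_4], [v_5], [v_6], [v_7], [v_8]
  1-simplices (13): [v_0,v_5], [v_1,v_2], [v_1,v_5], [v_1,v_7], [v_2,v_7], [v_3,v_6], [v_3,v_8], [v_4,v_5], [v_4,v_6], [v_4,v_8], [v_5,v_6], [v_6,v_8], [v_7,v_8]
  2-simplices (4): [v_1,v_2,v_7], [v_3,v_6,v_8], [v_4,v_5,v_6], [v_4,v_6,v_8]

giving chain groups C_0 ≅ Z^9, C_1 ≅ Z^13, C_2 ≅ Z^4.

∂_1: C_1 → C_0 maps an edge to its endpoints' difference, ∂[p,q] = q − p. For instance
  ∂[v_4,v_5] = [v_5] − [v_4].
The 9×13 boundary matrix has rank 8 and Smith normal form diag(1,1,1,1,1,1,1,1).

The boundary map ∂_2: C_2 → C_1 sends each 2-simplex [p,q,r] to [q,r] − [p,r] + [p,q]. For instance
  ∂[v_1,v_2,v_7] = [v_2,v_7] − [v_1,v_7] + [v_1,v_2],
  ∂[v_4,v_6,v_8] = [v_6,v_8] − [v_4,v_8] + [v_4,v_6].
The 13×4 boundary matrix has rank 4 and Smith normal form diag(1,1,1,1).

From H_k ≅ ker(∂_k) / im(∂_{k+1}) we obtain:

  H_0: rank C_0 − rank ∂_1 = 9 − 8 = 1, and the invariant factors of ∂_1 are all 1, so H_0 = Z.
  H_1: rank ker ∂_1 − rank ∂_2 = (13 − 8) − 4 = 1, and the invariant factors of ∂_2 are all 1, so H_1 = Z.
  H_2: rank ker ∂_2 − rank ∂_3 = (4 − 4) − 0 = 0, and there is no ∂_3, so H_2 = 0.

As a check, the Euler characteristic is 9 − 13 + 4 = 0, which agrees with 1 − 1 + 0 = 0.

H_0 = Z,  H_1 = Z,  H_2 = 0.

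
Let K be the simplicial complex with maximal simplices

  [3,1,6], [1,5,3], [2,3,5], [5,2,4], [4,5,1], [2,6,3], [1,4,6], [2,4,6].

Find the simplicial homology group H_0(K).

Take the total order 1 < 2 < 3 < 4 < 5 < 6 on the vertex set. Then K (dimension 2) consists of the simplices:

  0-simplices (6): [1], [2], [3], [4], [5], [6]
  1-simplices (12): [1,3], [1,4], [1,5], [1,6], [2,3], [2,4], [2,5], [2,6], [3,5], [3,6], [4,5], [4,6]
  2-simplices (8): [1,3,5], [1,3,6], [1,4,5], [1,4,6], [2,3,5], [2,3,6], [2,4,5], [2,4,6]

so the chain groups are C_0 ≅ Z^6, C_1 ≅ Z^12, C_2 ≅ Z^8.

∂_1: C_1 → C_0 maps an edge to its endpoints' difference, ∂[p,q] = q − p.
As a 6×12 matrix over Z this has rank 5, with invariant factors (1,1,1,1,1).

∂_2: C_2 → C_1 maps a triangle to the signed sum of its edges. For instance
  ∂[1,3,5] = [3,5] − [1,5] + [1,3],
  ∂[1,4,6] = [4,6] − [1,6] + [1,4].
The resulting 12×8 matrix has rank 7, and its Smith normal form has invariant factors (1,1,1,1,1,1,1).

Reading off H_k = ker ∂_k / im ∂_{k+1}:

  H_0: rank C_0 − rank ∂_1 = 6 − 5 = 1, and the invariant factors of ∂_1 are all 1, so H_0 = Z.

H_0 = Z.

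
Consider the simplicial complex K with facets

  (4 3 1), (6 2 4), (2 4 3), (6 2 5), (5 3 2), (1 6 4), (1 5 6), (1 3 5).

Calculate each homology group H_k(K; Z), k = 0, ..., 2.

We work with the vertex ordering 1 < 2 < 3 < 4 < 5 < 6. The simplices of K, each written with vertices in increasing order, are:

  0-simplices (6): [1], [2], [3], [4], [5], [6]
  1-simplices (12): [1,3], [1,4], [1,5], [1,6], [2,3], [2,4], [2,5], [2,6], [3,4], [3,5], [4,6], [5,6]
  2-simplices (8): [1,3,4], [1,3,5], [1,4,6], [1,5,6], [2,3,4], [2,3,5], [2,4,6], [2,5,6]

giving chain groups C_0 ≅ Z^6, C_1 ≅ Z^12, C_2 ≅ Z^8.

∂_1: C_1 → C_0 is given by ∂[p,q] = [q] − [p].
The 6×12 boundary matrix has rank 5 and Smith normal form diag(1,1,1,1,1).

Boundary ∂_2: C_2 → C_1 sends each 2-simplex [p,q,r] to [q,r] − [p,r] + [p,q]. For instance
  ∂[2,4,6] = [4,6] − [2,6] + [2,4],
  ∂[1,4,6] = [4,6] − [1,6] + [1,4].
The resulting 12×8 matrix has rank 7, and its Smith normal form has invariant factors (1,1,1,1,1,1,1).

Reading off H_k = ker ∂_k / im ∂_{k+1}:

  H_0: rank C_0 − rank ∂_1 = 6 − 5 = 1, and the invariant factors of ∂_1 are all 1, so H_0 = Z.
  H_1: rank ker ∂_1 − rank ∂_2 = (12 − 5) − 7 = 0, and the invariant factors of ∂_2 are all 1, so H_1 = 0.
  H_2: rank ker ∂_2 − rank ∂_3 = (8 − 7) − 0 = 1, and there is no ∂_3, so H_2 = Z.

(K is a triangulation of the 2-sphere S^2.)

H_0 ≅ Z,  H_1 = 0,  H_2 ≅ Z.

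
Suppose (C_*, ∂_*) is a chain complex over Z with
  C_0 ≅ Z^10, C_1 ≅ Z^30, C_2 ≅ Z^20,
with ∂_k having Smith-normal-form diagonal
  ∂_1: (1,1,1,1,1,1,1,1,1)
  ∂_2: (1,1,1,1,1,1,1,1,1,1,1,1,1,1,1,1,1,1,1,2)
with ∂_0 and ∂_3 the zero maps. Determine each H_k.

H_0 ≅ Z,  H_1 ≅ Z ⊕ Z_2,  H_2 = 0.

H_0: b_0 = 10 − 0 − 9 = 1; torsion from ∂_1 factors > 1: none. So H_0 ≅ Z.
H_1: b_1 = 30 − 9 − 20 = 1; torsion from ∂_2 factors > 1: [2]. So H_1 ≅ Z ⊕ Z_2.
H_2: b_2 = 20 − 20 − 0 = 0; torsion from ∂_3 factors > 1: none. So H_2 ≅ 0.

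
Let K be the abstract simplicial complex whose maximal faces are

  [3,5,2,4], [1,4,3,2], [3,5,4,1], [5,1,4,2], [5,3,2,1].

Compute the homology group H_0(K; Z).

H_0 = Z.

Fix the vertex order 1 < 2 < 3 < 4 < 5 and write every simplex with vertices in increasing order. Then dim K = 3 and the simplices of K are:

  0-simplices (5): [1], [2], [3], [4], [5]
  1-simplices (10): [1,2], [1,3], [1,4], [1,5], [2,3], [2,4], [2,5], [3,4], [3,5], [4,5]
  2-simplices (10): [1,2,3], [1,2,4], [1,2,5], [1,3,4], [1,3,5], [1,4,5], [2,3,4], [2,3,5], [2,4,5], [3,4,5]
  3-simplices (5): [1,2,3,4], [1,2,3,5], [1,2,4,5], [1,3,4,5], [2,3,4,5]

Hence C_0 ≅ Z^5, C_1 ≅ Z^10, C_2 ≅ Z^10, C_3 ≅ Z^5.

Boundary ∂_1: C_1 → C_0 maps an edge to its endpoints' difference, ∂[p,q] = q − p.
As a 5×10 matrix over Z this has rank 4, with invariant factors (1,1,1,1).

Boundary ∂_2: C_2 → C_1 maps a triangle to the signed sum of its edges. For instance
  ∂[2,3,4] = [3,4] − [2,4] + [2,3],
  ∂[1,4,5] = [4,5] − [1,5] + [1,4].
The resulting 10×10 matrix has rank 6, and its Smith normal form has invariant factors (1,1,1,1,1,1).

Boundary ∂_3: C_3 → C_2 sends each 3-simplex σ to the alternating sum Σ_i (−1)^i (σ with its i-th vertex removed). For instance
  ∂[1,2,4,5] = [2,4,5] − [1,4,5] + [1,2,5] − [1,2,4],
  ∂[1,3,4,5] = [3,4,5] − [1,4,5] + [1,3,5] − [1,3,4].
This gives a 10×5 integer matrix of rank 4; reducing to Smith normal form yields diagonal entries (1,1,1,1).

Now H_k = ker ∂_k / im ∂_{k+1}, so:

  H_0: rank C_0 − rank ∂_1 = 5 − 4 = 1, and the invariant factors of ∂_1 are all 1, so H_0 ≅ Z.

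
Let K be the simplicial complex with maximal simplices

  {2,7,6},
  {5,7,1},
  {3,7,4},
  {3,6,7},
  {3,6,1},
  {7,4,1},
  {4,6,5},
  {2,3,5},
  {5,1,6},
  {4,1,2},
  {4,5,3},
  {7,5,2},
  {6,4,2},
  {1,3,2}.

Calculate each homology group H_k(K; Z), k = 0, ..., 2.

Take the total order 1 < 2 < 3 < 4 < 5 < 6 < 7 on the vertex set. Then K (dimension 2) consists of the simplices:

  0-simplices (7): [1], [2], [3], [4], [5], [6], [7]
  1-simplices (21): [1,2], [1,3], [1,4], [1,5], [1,6], [1,7], [2,3], [2,4], [2,5], [2,6], [2,7], [3,4], [3,5], [3,6], [3,7], [4,5], [4,6], [4,7], [5,6], [5,7], [6,7]
  2-simplices (14): [1,2,3], [1,2,4], [1,3,6], [1,4,7], [1,5,6], [1,5,7], [2,3,5], [2,4,6], [2,5,7], [2,6,7], [3,4,5], [3,4,7], [3,6,7], [4,5,6]

Hence C_0 ≅ Z^7, C_1 ≅ Z^21, C_2 ≅ Z^14.

Boundary ∂_1: C_1 → C_0 maps an edge to its endpoints' difference, ∂[p,q] = q − p. For instance
  ∂[6,7] = [7] − [6].
This gives a 7×21 integer matrix of rank 6; reducing to Smith normal form yields diagonal entries (1,1,1,1,1,1).

∂_2: C_2 → C_1 maps a triangle to the signed sum of its edges. For instance
  ∂[1,5,7] = [5,7] − [1,7] + [1,5],
  ∂[4,5,6] = [5,6] − [4,6] + [4,5].
The 21×14 boundary matrix has rank 13 and Smith normal form diag(1,1,1,1,1,1,1,1,1,1,1,1,1).

Now H_k = ker ∂_k / im ∂_{k+1}, so:

  H_0: rank C_0 − rank ∂_1 = 7 − 6 = 1, and the invariant factors of ∂_1 are all 1, so H_0 ≅ Z.
  H_1: rank ker ∂_1 − rank ∂_2 = (21 − 6) − 13 = 2, and the invariant factors of ∂_2 are all 1, so H_1 ≅ Z^2.
  H_2: rank ker ∂_2 − rank ∂_3 = (14 − 13) − 0 = 1, and there is no ∂_3, so H_2 ≅ Z.

(K is a triangulation of the torus T^2.)

H_0 = Z,  H_1 = Z^2,  H_2 = Z.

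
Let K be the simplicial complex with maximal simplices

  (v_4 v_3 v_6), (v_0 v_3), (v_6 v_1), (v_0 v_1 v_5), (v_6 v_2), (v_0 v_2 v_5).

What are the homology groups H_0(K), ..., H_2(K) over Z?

Fix the vertex order v_0 < v_1 < v_2 < v_3 < v_4 < v_5 < v_6 and write every simplex with vertices in increasing order. Then dim K = 2 and the simplices of K are:

  0-simplices (7): [v_0], [v_1], [v_2], [v_3], [v_4], [v_5], [v_6]
  1-simplices (11): [v_0,v_1], [v_0,v_2], [v_0,v_3], [v_0,v_5], [v_1,v_5], [v_1,v_6], [v_2,v_5], [v_2,v_6], [v_3,v_4], [v_3,v_6], [v_4,v_6]
  2-simplices (3): [v_0,v_1,v_5], [v_0,v_2,v_5], [v_3,v_4,v_6]

giving chain groups C_0 ≅ Z^7, C_1 ≅ Z^11, C_2 ≅ Z^3.

Boundary ∂_1: C_1 → C_0 sends each edge [p,q] (with p < q) to q − p.
The 7×11 boundary matrix has rank 6 and Smith normal form diag(1,1,1,1,1,1).

Boundary ∂_2: C_2 → C_1 maps a triangle to the signed sum of its edges. For instance
  ∂[v_0,v_2,v_5] = [v_2,v_5] − [v_0,v_5] + [v_0,v_2],
  ∂[v_3,v_4,v_6] = [v_4,v_6] − [v_3,v_6] + [v_3,v_4].
The resulting 11×3 matrix has rank 3, and its Smith normal form has invariant factors (1,1,1).

From H_k ≅ ker(∂_k) / im(∂_{k+1}) we obtain:

  H_0: rank C_0 − rank ∂_1 = 7 − 6 = 1, and the invariant factors of ∂_1 are all 1, so H_0 ≅ Z.
  H_1: rank ker ∂_1 − rank ∂_2 = (11 − 6) − 3 = 2, and the invariant factors of ∂_2 are all 1, so H_1 ≅ Z^2.
  H_2: rank ker ∂_2 − rank ∂_3 = (3 − 3) − 0 = 0, and there is no ∂_3, so H_2 ≅ 0.

H_0 = Z,  H_1 = Z^2,  H_2 = 0.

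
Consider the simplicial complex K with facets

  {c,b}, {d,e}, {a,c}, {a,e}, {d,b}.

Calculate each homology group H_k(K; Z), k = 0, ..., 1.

H_0 = Z,  H_1 = Z.

Fix the vertex order a < b < c < d < e and write every simplex with vertices in increasing order. Then dim K = 1 and the simplices of K are:

  0-simplices (5): a, b, c, d, e
  1-simplices (5): ac, ae, bc, bd, de

Hence C_0 ≅ Z^5, C_1 ≅ Z^5.

The boundary map ∂_1: C_1 → C_0 sends each edge [p,q] (with p < q) to q − p. For instance
  ∂ae = e − a.
The 5×5 boundary matrix has rank 4 and Smith normal form diag(1,1,1,1).

Reading off H_k = ker ∂_k / im ∂_{k+1}:

  H_0: rank C_0 − rank ∂_1 = 5 − 4 = 1, and the invariant factors of ∂_1 are all 1, so H_0 ≅ Z.
  H_1: rank ker ∂_1 − rank ∂_2 = (5 − 4) − 0 = 1, and there is no ∂_2, so H_1 ≅ Z.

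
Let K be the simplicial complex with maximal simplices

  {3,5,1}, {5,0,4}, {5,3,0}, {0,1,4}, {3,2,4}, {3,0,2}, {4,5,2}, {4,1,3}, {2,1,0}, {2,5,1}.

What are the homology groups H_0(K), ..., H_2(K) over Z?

Take the total order 0 < 1 < 2 < 3 < 4 < 5 on the vertex set. Then K (dimension 2) consists of the simplices:

  0-simplices (6): [0], [1], [2], [3], [4], [5]
  1-simplices (15): [0,1], [0,2], [0,3], [0,4], [0,5], [1,2], [1,3], [1,4], [1,5], [2,3], [2,4], [2,5], [3,4], [3,5], [4,5]
  2-simplices (10): [0,1,2], [0,1,4], [0,2,3], [0,3,5], [0,4,5], [1,2,5], [1,3,4], [1,3,5], [2,3,4], [2,4,5]

giving chain groups C_0 ≅ Z^6, C_1 ≅ Z^15, C_2 ≅ Z^10.

Boundary ∂_1: C_1 → C_0 sends each edge [p,q] (with p < q) to q − p.
As a 6×15 matrix over Z this has rank 5, with invariant factors (1,1,1,1,1).

Boundary ∂_2: C_2 → C_1 sends each 2-simplex [p,q,r] to [q,r] − [p,r] + [p,q]. For instance
  ∂[0,2,3] = [2,3] − [0,3] + [0,2],
  ∂[1,3,4] = [3,4] − [1,4] + [1,3].
The 15×10 boundary matrix has rank 10 and Smith normal form diag(1,1,1,1,1,1,1,1,1,2).

From H_k ≅ ker(∂_k) / im(∂_{k+1}) we obtain:

  H_0: rank C_0 − rank ∂_1 = 6 − 5 = 1, and the invariant factors of ∂_1 are all 1, so H_0 ≅ Z.
  H_1: rank ker ∂_1 − rank ∂_2 = (15 − 5) − 10 = 0, and ∂_2 has invariant factor 2 > 1, so H_1 ≅ Z/2.
  H_2: rank ker ∂_2 − rank ∂_3 = (10 − 10) − 0 = 0, and there is no ∂_3, so H_2 ≅ 0.

H_0 = Z,  H_1 = Z/2,  H_2 = 0.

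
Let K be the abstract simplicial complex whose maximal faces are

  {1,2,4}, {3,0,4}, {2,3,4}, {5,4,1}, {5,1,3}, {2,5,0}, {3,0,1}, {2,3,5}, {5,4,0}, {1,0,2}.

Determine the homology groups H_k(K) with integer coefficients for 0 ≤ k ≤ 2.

K has 6 vertices, 15 edges, 10 triangles.
rank ∂_0 = 0, rank ∂_1 = 5 ⇒ b_0 = 6 − 0 − 5 = 1; all invariant factors of ∂_1 are 1 so no torsion. So H_0 = Z.
rank ∂_1 = 5, rank ∂_2 = 10 ⇒ b_1 = 15 − 5 − 10 = 0; ∂_2 has invariant factor(s) [2] giving torsion. So H_1 = Z/2.
rank ∂_2 = 10, rank ∂_3 = 0 ⇒ b_2 = 10 − 10 − 0 = 0. So H_2 = 0.

H_0 = Z,  H_1 = Z/2,  H_2 = 0.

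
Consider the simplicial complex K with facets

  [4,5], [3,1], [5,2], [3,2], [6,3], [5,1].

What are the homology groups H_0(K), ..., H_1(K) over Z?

H_0 = Z,  H_1 = Z.

Fix the vertex order 1 < 2 < 3 < 4 < 5 < 6 and write every simplex with vertices in increasing order. Then dim K = 1 and the simplices of K are:

  0-simplices (6): [1], [2], [3], [4], [5], [6]
  1-simplices (6): [1,3], [1,5], [2,3], [2,5], [3,6], [4,5]

so the chain groups are C_0 ≅ Z^6, C_1 ≅ Z^6.

The boundary map ∂_1: C_1 → C_0 sends each edge [p,q] (with p < q) to q − p. For instance
  ∂[2,5] = [5] − [2].
As a 6×6 matrix over Z this has rank 5, with invariant factors (1,1,1,1,1).

Now H_k = ker ∂_k / im ∂_{k+1}, so:

  H_0: rank C_0 − rank ∂_1 = 6 − 5 = 1, and the invariant factors of ∂_1 are all 1, so H_0 = Z.
  H_1: rank ker ∂_1 − rank ∂_2 = (6 − 5) − 0 = 1, and there is no ∂_2, so H_1 = Z.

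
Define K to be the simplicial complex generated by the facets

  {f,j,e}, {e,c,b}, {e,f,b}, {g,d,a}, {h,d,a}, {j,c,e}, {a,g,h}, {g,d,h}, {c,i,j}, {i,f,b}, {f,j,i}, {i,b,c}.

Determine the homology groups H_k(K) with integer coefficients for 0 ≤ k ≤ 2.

K has 10 vertices, 18 edges, 12 triangles.
rank ∂_0 = 0, rank ∂_1 = 8 ⇒ b_0 = 10 − 0 − 8 = 2; all invariant factors of ∂_1 are 1 so no torsion. So H_0 ≅ Z^2.
rank ∂_1 = 8, rank ∂_2 = 10 ⇒ b_1 = 18 − 8 − 10 = 0; all invariant factors of ∂_2 are 1 so no torsion. So H_1 ≅ 0.
rank ∂_2 = 10, rank ∂_3 = 0 ⇒ b_2 = 12 − 10 − 0 = 2. So H_2 ≅ Z^2.

H_0 ≅ Z^2,  H_1 = 0,  H_2 ≅ Z^2.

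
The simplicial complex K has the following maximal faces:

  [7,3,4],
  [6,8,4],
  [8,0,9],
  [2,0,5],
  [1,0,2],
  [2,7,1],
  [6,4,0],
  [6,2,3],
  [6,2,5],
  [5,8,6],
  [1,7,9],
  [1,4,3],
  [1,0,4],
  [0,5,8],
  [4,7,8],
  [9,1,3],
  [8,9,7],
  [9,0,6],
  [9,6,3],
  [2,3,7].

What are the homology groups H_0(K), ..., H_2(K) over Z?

Fix the vertex order 0 < 1 < 2 < 3 < 4 < 5 < 6 < 7 < 8 < 9 and write every simplex with vertices in increasing order. Then dim K = 2 and the simplices of K are:

  0-simplices (10): [0], [1], [2], [3], [4], [5], [6], [7], [8], [9]
  1-simplices (30): (30 of them)
  2-simplices (20): (20 of them)

Hence C_0 ≅ Z^10, C_1 ≅ Z^30, C_2 ≅ Z^20.

Boundary ∂_1: C_1 → C_0 sends each edge [p,q] (with p < q) to q − p. For instance
  ∂[2,7] = [7] − [2].
The resulting 10×30 matrix has rank 9, and its Smith normal form has invariant factors (1,1,1,1,1,1,1,1,1).

Boundary ∂_2: C_2 → C_1 maps a triangle to the signed sum of its edges. For instance
  ∂[1,7,9] = [7,9] − [1,9] + [1,7],
  ∂[2,3,7] = [3,7] − [2,7] + [2,3].
The resulting 30×20 matrix has rank 20, and its Smith normal form has invariant factors (1,1,1,1,1,1,1,1,1,1,1,1,1,1,1,1,1,1,1,2).

From H_k ≅ ker(∂_k) / im(∂_{k+1}) we obtain:

  H_0: rank C_0 − rank ∂_1 = 10 − 9 = 1, and the invariant factors of ∂_1 are all 1, so H_0 ≅ Z.
  H_1: rank ker ∂_1 − rank ∂_2 = (30 − 9) − 20 = 1, and ∂_2 has invariant factor 2 > 1, so H_1 ≅ Z ⊕ Z/2.
  H_2: rank ker ∂_2 − rank ∂_3 = (20 − 20) − 0 = 0, and there is no ∂_3, so H_2 ≅ 0.

As a check, the Euler characteristic is 10 − 30 + 20 = 0, which agrees with 1 − 1 + 0 = 0.
(K is a triangulation of the Klein bottle.)

H_0 = Z,  H_1 = Z ⊕ Z/2,  H_2 = 0.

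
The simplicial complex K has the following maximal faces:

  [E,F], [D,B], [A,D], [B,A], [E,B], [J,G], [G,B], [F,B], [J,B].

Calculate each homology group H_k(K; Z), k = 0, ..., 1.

We work with the vertex ordering A < B < D < E < F < G < J. The simplices of K, each written with vertices in increasing order, are:

  0-simplices (7): A, B, D, E, F, G, J
  1-simplices (9): AB, AD, BD, BE, BF, BG, BJ, EF, GJ

giving chain groups C_0 ≅ Z^7, C_1 ≅ Z^9.

∂_1: C_1 → C_0 is given by ∂[p,q] = [q] − [p]. For instance
  ∂BE = E − B.
The resulting 7×9 matrix has rank 6, and its Smith normal form has invariant factors (1,1,1,1,1,1).

Now H_k = ker ∂_k / im ∂_{k+1}, so:

  H_0: rank C_0 − rank ∂_1 = 7 − 6 = 1, and the invariant factors of ∂_1 are all 1, so H_0 ≅ Z.
  H_1: rank ker ∂_1 − rank ∂_2 = (9 − 6) − 0 = 3, and there is no ∂_2, so H_1 ≅ Z^3.

(K is a triangulation of a wedge of 3 circles.)

H_0 = Z,  H_1 = Z^3.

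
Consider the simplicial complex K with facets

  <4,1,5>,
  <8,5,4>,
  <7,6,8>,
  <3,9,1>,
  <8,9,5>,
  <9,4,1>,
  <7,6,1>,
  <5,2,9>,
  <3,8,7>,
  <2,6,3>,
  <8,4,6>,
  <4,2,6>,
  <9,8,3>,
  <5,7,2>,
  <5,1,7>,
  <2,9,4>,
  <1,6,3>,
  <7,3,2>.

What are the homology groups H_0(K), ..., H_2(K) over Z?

H_0 ≅ Z,  H_1 ≅ Z ⊕ Z/2Z,  H_2 = 0.

Fix the vertex order 1 < 2 < 3 < 4 < 5 < 6 < 7 < 8 < 9 and write every simplex with vertices in increasing order. Then dim K = 2 and the simplices of K are:

  0-simplices (9): [1], [2], [3], [4], [5], [6], [7], [8], [9]
  1-simplices (27): (27 of them)
  2-simplices (18): [1,3,6], [1,3,9], [1,4,5], [1,4,9], [1,5,7], [1,6,7], [2,3,6], [2,3,7], [2,4,6], [2,4,9], [2,5,7], [2,5,9], [3,7,8], [3,8,9], [4,5,8], [4,6,8], [5,8,9], [6,7,8]

Hence C_0 ≅ Z^9, C_1 ≅ Z^27, C_2 ≅ Z^18.

Boundary ∂_1: C_1 → C_0 is given by ∂[p,q] = [q] − [p].
The resulting 9×27 matrix has rank 8, and its Smith normal form has invariant factors (1,1,1,1,1,1,1,1).

The boundary map ∂_2: C_2 → C_1 acts by ∂[p,q,r] = [q,r] − [p,r] + [p,q]. For instance
  ∂[1,4,9] = [4,9] − [1,9] + [1,4],
  ∂[1,3,6] = [3,6] − [1,6] + [1,3].
The 27×18 boundary matrix has rank 18 and Smith normal form diag(1,1,1,1,1,1,1,1,1,1,1,1,1,1,1,1,1,2).

Now H_k = ker ∂_k / im ∂_{k+1}, so:

  H_0: rank C_0 − rank ∂_1 = 9 − 8 = 1, and the invariant factors of ∂_1 are all 1, so H_0 = Z.
  H_1: rank ker ∂_1 − rank ∂_2 = (27 − 8) − 18 = 1, and ∂_2 has invariant factor 2 > 1, so H_1 = Z ⊕ Z/2Z.
  H_2: rank ker ∂_2 − rank ∂_3 = (18 − 18) − 0 = 0, and there is no ∂_3, so H_2 = 0.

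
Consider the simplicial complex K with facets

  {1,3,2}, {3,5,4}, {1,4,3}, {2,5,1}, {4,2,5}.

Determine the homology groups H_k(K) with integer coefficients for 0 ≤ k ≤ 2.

H_0 ≅ Z,  H_1 ≅ Z,  H_2 = 0.

K has 5 vertices, 10 edges, 5 triangles.
rank ∂_0 = 0, rank ∂_1 = 4 ⇒ b_0 = 5 − 0 − 4 = 1; all invariant factors of ∂_1 are 1 so no torsion. So H_0 = Z.
rank ∂_1 = 4, rank ∂_2 = 5 ⇒ b_1 = 10 − 4 − 5 = 1; all invariant factors of ∂_2 are 1 so no torsion. So H_1 = Z.
rank ∂_2 = 5, rank ∂_3 = 0 ⇒ b_2 = 5 − 5 − 0 = 0. So H_2 = 0.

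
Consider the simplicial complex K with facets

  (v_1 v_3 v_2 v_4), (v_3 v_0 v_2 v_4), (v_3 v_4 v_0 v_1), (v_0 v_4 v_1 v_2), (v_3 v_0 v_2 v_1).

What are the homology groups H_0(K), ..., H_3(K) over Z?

We work with the vertex ordering v_0 < v_1 < v_2 < v_3 < v_4. The simplices of K, each written with vertices in increasing order, are:

  0-simplices (5): [v_0], [v_1], [v_2], [v_3], [v_4]
  1-simplices (10): [v_0,v_1], [v_0,v_2], [v_0,v_3], [v_0,v_4], [v_1,v_2], [v_1,v_3], [v_1,v_4], [v_2,v_3], [v_2,v_4], [v_3,v_4]
  2-simplices (10): [v_0,v_1,v_2], [v_0,v_1,v_3], [v_0,v_1,v_4], [v_0,v_2,v_3], [v_0,v_2,v_4], [v_0,v_3,v_4], [v_1,v_2,v_3], [v_1,v_2,v_4], [v_1,v_3,v_4], [v_2,v_3,v_4]
  3-simplices (5): [v_0,v_1,v_2,v_3], [v_0,v_1,v_2,v_4], [v_0,v_1,v_3,v_4], [v_0,v_2,v_3,v_4], [v_1,v_2,v_3,v_4]

Hence C_0 ≅ Z^5, C_1 ≅ Z^10, C_2 ≅ Z^10, C_3 ≅ Z^5.

The boundary map ∂_1: C_1 → C_0 sends each edge [p,q] (with p < q) to q − p. For instance
  ∂[v_3,v_4] = [v_4] − [v_3].
The 5×10 boundary matrix has rank 4 and Smith normal form diag(1,1,1,1).

The boundary map ∂_2: C_2 → C_1 acts by ∂[p,q,r] = [q,r] − [p,r] + [p,q]. For instance
  ∂[v_0,v_1,v_3] = [v_1,v_3] − [v_0,v_3] + [v_0,v_1],
  ∂[v_0,v_2,v_3] = [v_2,v_3] − [v_0,v_3] + [v_0,v_2].
As a 10×10 matrix over Z this has rank 6, with invariant factors (1,1,1,1,1,1).

∂_3: C_3 → C_2 sends each 3-simplex σ to the alternating sum Σ_i (−1)^i (σ with its i-th vertex removed). For instance
  ∂[v_0,v_1,v_3,v_4] = [v_1,v_3,v_4] − [v_0,v_3,v_4] + [v_0,v_1,v_4] − [v_0,v_1,v_3],
  ∂[v_0,v_1,v_2,v_3] = [v_1,v_2,v_3] − [v_0,v_2,v_3] + [v_0,v_1,v_3] − [v_0,v_1,v_2].
As a 10×5 matrix over Z this has rank 4, with invariant factors (1,1,1,1).

Computing H_k = (kernel of ∂_k) / (image of ∂_{k+1}):

  H_0: rank C_0 − rank ∂_1 = 5 − 4 = 1, and the invariant factors of ∂_1 are all 1, so H_0 = Z.
  H_1: rank ker ∂_1 − rank ∂_2 = (10 − 4) − 6 = 0, and the invariant factors of ∂_2 are all 1, so H_1 = 0.
  H_2: rank ker ∂_2 − rank ∂_3 = (10 − 6) − 4 = 0, and the invariant factors of ∂_3 are all 1, so H_2 = 0.
  H_3: rank ker ∂_3 − rank ∂_4 = (5 − 4) − 0 = 1, and there is no ∂_4, so H_3 = Z.

H_0 = Z,  H_1 = 0,  H_2 = 0,  H_3 = Z.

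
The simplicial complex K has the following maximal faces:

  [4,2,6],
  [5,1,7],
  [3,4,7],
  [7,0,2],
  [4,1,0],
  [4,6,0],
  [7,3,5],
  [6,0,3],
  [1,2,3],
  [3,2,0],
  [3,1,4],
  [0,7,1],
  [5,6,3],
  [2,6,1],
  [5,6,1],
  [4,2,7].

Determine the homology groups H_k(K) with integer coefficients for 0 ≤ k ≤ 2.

Order the vertices as 0 < 1 < 2 < 3 < 4 < 5 < 6 < 7. Listing each simplex with vertices in this order, K has dimension 2 with simplices:

  0-simplices (8): [0], [1], [2], [3], [4], [5], [6], [7]
  1-simplices (24): (24 of them)
  2-simplices (16): [0,1,4], [0,1,7], [0,2,3], [0,2,7], [0,3,6], [0,4,6], [1,2,3], [1,2,6], [1,3,4], [1,5,6], [1,5,7], [2,4,6], [2,4,7], [3,4,7], [3,5,6], [3,5,7]

so the chain groups are C_0 ≅ Z^8, C_1 ≅ Z^24, C_2 ≅ Z^16.

The boundary map ∂_1: C_1 → C_0 sends each edge [p,q] (with p < q) to q − p. For instance
  ∂[2,6] = [6] − [2].
This gives a 8×24 integer matrix of rank 7; reducing to Smith normal form yields diagonal entries (1,1,1,1,1,1,1).

The boundary map ∂_2: C_2 → C_1 maps a triangle to the signed sum of its edges. For instance
  ∂[0,2,3] = [2,3] − [0,3] + [0,2],
  ∂[1,2,3] = [2,3] − [1,3] + [1,2].
As a 24×16 matrix over Z this has rank 15, with invariant factors (1,1,1,1,1,1,1,1,1,1,1,1,1,1,1).

Now H_k = ker ∂_k / im ∂_{k+1}, so:

  H_0: rank C_0 − rank ∂_1 = 8 − 7 = 1, and the invariant factors of ∂_1 are all 1, so H_0 ≅ Z.
  H_1: rank ker ∂_1 − rank ∂_2 = (24 − 7) − 15 = 2, and the invariant factors of ∂_2 are all 1, so H_1 ≅ Z^2.
  H_2: rank ker ∂_2 − rank ∂_3 = (16 − 15) − 0 = 1, and there is no ∂_3, so H_2 ≅ Z.

H_0 ≅ Z,  H_1 ≅ Z^2,  H_2 ≅ Z.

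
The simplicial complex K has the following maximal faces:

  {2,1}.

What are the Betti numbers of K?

Order the vertices as 1 < 2. Listing each simplex with vertices in this order, K has dimension 1 with simplices:

  0-simplices (2): [1], [2]
  1-simplices (1): [1,2]

Hence C_0 ≅ Z^2, C_1 ≅ Z^1.

∂_1: C_1 → C_0 sends each edge [p,q] (with p < q) to q − p. For instance
  ∂[1,2] = [2] − [1].
As a 2×1 matrix over Z this has rank 1, with invariant factors (1).

Reading off H_k = ker ∂_k / im ∂_{k+1}:

  H_0: rank C_0 − rank ∂_1 = 2 − 1 = 1, and the invariant factors of ∂_1 are all 1, so H_0 ≅ Z.
  H_1: rank ker ∂_1 − rank ∂_2 = (1 − 1) − 0 = 0, and there is no ∂_2, so H_1 ≅ 0.

As a check, the Euler characteristic is 2 − 1 = 1, which agrees with 1 − 0 = 1.
(K is a triangulation of the 1-simplex.)

Hence the Betti numbers are b_0 = 1, b_1 = 0.

b_0 = 1, b_1 = 0.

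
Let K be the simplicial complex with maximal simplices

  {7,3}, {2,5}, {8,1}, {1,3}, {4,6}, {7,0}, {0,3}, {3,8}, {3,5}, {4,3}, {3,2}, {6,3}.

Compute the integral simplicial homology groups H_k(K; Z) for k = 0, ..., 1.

H_0 ≅ Z,  H_1 ≅ Z^4.

K has 9 vertices, 12 edges.
rank ∂_0 = 0, rank ∂_1 = 8 ⇒ b_0 = 9 − 0 − 8 = 1; all invariant factors of ∂_1 are 1 so no torsion. So H_0 = Z.
rank ∂_1 = 8, rank ∂_2 = 0 ⇒ b_1 = 12 − 8 − 0 = 4. So H_1 = Z^4.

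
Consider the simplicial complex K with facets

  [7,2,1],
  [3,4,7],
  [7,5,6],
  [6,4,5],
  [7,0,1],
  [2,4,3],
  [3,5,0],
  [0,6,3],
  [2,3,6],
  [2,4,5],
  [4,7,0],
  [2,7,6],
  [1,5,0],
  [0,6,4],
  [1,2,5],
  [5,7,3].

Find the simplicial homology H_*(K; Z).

H_0 ≅ Z,  H_1 ≅ Z^2,  H_2 ≅ Z.

Fix the vertex order 0 < 1 < 2 < 3 < 4 < 5 < 6 < 7 and write every simplex with vertices in increasing order. Then dim K = 2 and the simplices of K are:

  0-simplices (8): [0], [1], [2], [3], [4], [5], [6], [7]
  1-simplices (24): (24 of them)
  2-simplices (16): [0,1,5], [0,1,7], [0,3,5], [0,3,6], [0,4,6], [0,4,7], [1,2,5], [1,2,7], [2,3,4], [2,3,6], [2,4,5], [2,6,7], [3,4,7], [3,5,7], [4,5,6], [5,6,7]

giving chain groups C_0 ≅ Z^8, C_1 ≅ Z^24, C_2 ≅ Z^16.

Boundary ∂_1: C_1 → C_0 sends each edge [p,q] (with p < q) to q − p. For instance
  ∂[0,7] = [7] − [0].
The resulting 8×24 matrix has rank 7, and its Smith normal form has invariant factors (1,1,1,1,1,1,1).

Boundary ∂_2: C_2 → C_1 sends each 2-simplex [p,q,r] to [q,r] − [p,r] + [p,q]. For instance
  ∂[2,3,6] = [3,6] − [2,6] + [2,3],
  ∂[5,6,7] = [6,7] − [5,7] + [5,6].
The 24×16 boundary matrix has rank 15 and Smith normal form diag(1,1,1,1,1,1,1,1,1,1,1,1,1,1,1).

Reading off H_k = ker ∂_k / im ∂_{k+1}:

  H_0: rank C_0 − rank ∂_1 = 8 − 7 = 1, and the invariant factors of ∂_1 are all 1, so H_0 ≅ Z.
  H_1: rank ker ∂_1 − rank ∂_2 = (24 − 7) − 15 = 2, and the invariant factors of ∂_2 are all 1, so H_1 ≅ Z^2.
  H_2: rank ker ∂_2 − rank ∂_3 = (16 − 15) − 0 = 1, and there is no ∂_3, so H_2 ≅ Z.

(K is a triangulation of the torus T^2.)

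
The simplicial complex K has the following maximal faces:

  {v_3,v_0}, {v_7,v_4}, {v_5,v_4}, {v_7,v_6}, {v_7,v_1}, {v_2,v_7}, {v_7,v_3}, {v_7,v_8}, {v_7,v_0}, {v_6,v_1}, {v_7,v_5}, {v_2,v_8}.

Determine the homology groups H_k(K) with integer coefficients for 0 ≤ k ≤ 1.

H_0 ≅ Z,  H_1 ≅ Z^4.

Fix the vertex order v_0 < v_1 < v_2 < v_3 < v_4 < v_5 < v_6 < v_7 < v_8 and write every simplex with vertices in increasing order. Then dim K = 1 and the simplices of K are:

  0-simplices (9): [v_0], [v_1], [v_2], [v_3], [v_4], [v_5], [v_6], [v_7], [v_8]
  1-simplices (12): [v_0,v_3], [v_0,v_7], [v_1,v_6], [v_1,v_7], [v_2,v_7], [v_2,v_8], [v_3,v_7], [v_4,v_5], [v_4,v_7], [v_5,v_7], [v_6,v_7], [v_7,v_8]

giving chain groups C_0 ≅ Z^9, C_1 ≅ Z^12.

∂_1: C_1 → C_0 maps an edge to its endpoints' difference, ∂[p,q] = q − p.
The 9×12 boundary matrix has rank 8 and Smith normal form diag(1,1,1,1,1,1,1,1).

Now H_k = ker ∂_k / im ∂_{k+1}, so:

  H_0: rank C_0 − rank ∂_1 = 9 − 8 = 1, and the invariant factors of ∂_1 are all 1, so H_0 = Z.
  H_1: rank ker ∂_1 − rank ∂_2 = (12 − 8) − 0 = 4, and there is no ∂_2, so H_1 = Z^4.

(K is a triangulation of a wedge of 4 circles.)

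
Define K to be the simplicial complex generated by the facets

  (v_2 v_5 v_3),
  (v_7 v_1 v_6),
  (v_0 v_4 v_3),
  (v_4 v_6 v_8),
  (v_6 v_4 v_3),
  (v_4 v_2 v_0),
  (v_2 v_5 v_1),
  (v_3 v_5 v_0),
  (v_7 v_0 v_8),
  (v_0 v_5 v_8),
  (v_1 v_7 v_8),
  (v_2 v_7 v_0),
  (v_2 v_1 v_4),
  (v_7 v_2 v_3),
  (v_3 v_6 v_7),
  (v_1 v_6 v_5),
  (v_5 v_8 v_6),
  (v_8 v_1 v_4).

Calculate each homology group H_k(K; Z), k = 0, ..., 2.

H_0 ≅ Z,  H_1 ≅ Z ⊕ Z/2,  H_2 = 0.

K has 9 vertices, 27 edges, 18 triangles.
rank ∂_0 = 0, rank ∂_1 = 8 ⇒ b_0 = 9 − 0 − 8 = 1; all invariant factors of ∂_1 are 1 so no torsion. So H_0 ≅ Z.
rank ∂_1 = 8, rank ∂_2 = 18 ⇒ b_1 = 27 − 8 − 18 = 1; ∂_2 has invariant factor(s) [2] giving torsion. So H_1 ≅ Z ⊕ Z/2.
rank ∂_2 = 18, rank ∂_3 = 0 ⇒ b_2 = 18 − 18 − 0 = 0. So H_2 ≅ 0.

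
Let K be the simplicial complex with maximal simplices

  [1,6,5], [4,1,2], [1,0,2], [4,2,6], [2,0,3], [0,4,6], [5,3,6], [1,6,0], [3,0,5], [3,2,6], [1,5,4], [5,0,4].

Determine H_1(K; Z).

Order the vertices as 0 < 1 < 2 < 3 < 4 < 5 < 6. Listing each simplex with vertices in this order, K has dimension 2 with simplices:

  0-simplices (7): [0], [1], [2], [3], [4], [5], [6]
  1-simplices (18): [0,1], [0,2], [0,3], [0,4], [0,5], [0,6], [1,2], [1,4], [1,5], [1,6], [2,3], [2,4], [2,6], [3,5], [3,6], [4,5], [4,6], [5,6]
  2-simplices (12): [0,1,2], [0,1,6], [0,2,3], [0,3,5], [0,4,5], [0,4,6], [1,2,4], [1,4,5], [1,5,6], [2,3,6], [2,4,6], [3,5,6]

Hence C_0 ≅ Z^7, C_1 ≅ Z^18, C_2 ≅ Z^12.

∂_1: C_1 → C_0 maps an edge to its endpoints' difference, ∂[p,q] = q − p. For instance
  ∂[4,6] = [6] − [4].
This gives a 7×18 integer matrix of rank 6; reducing to Smith normal form yields diagonal entries (1,1,1,1,1,1).

Boundary ∂_2: C_2 → C_1 acts by ∂[p,q,r] = [q,r] − [p,r] + [p,q]. For instance
  ∂[2,4,6] = [4,6] − [2,6] + [2,4],
  ∂[3,5,6] = [5,6] − [3,6] + [3,5].
This gives a 18×12 integer matrix of rank 12; reducing to Smith normal form yields diagonal entries (1,1,1,1,1,1,1,1,1,1,1,2).

Now H_k = ker ∂_k / im ∂_{k+1}, so:

  H_1: rank ker ∂_1 − rank ∂_2 = (18 − 6) − 12 = 0, and ∂_2 has invariant factor 2 > 1, so H_1 = Z/2Z.

(K is a triangulation of the real projective plane RP^2.)

H_1 ≅ Z/2Z.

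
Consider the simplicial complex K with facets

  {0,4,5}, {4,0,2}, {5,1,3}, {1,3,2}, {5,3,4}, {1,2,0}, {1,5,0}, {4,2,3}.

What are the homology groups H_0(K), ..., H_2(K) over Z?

H_0 ≅ Z,  H_1 = 0,  H_2 ≅ Z.

Order the vertices as 0 < 1 < 2 < 3 < 4 < 5. Listing each simplex with vertices in this order, K has dimension 2 with simplices:

  0-simplices (6): [0], [1], [2], [3], [4], [5]
  1-simplices (12): [0,1], [0,2], [0,4], [0,5], [1,2], [1,3], [1,5], [2,3], [2,4], [3,4], [3,5], [4,5]
  2-simplices (8): [0,1,2], [0,1,5], [0,2,4], [0,4,5], [1,2,3], [1,3,5], [2,3,4], [3,4,5]

so the chain groups are C_0 ≅ Z^6, C_1 ≅ Z^12, C_2 ≅ Z^8.

The boundary map ∂_1: C_1 → C_0 maps an edge to its endpoints' difference, ∂[p,q] = q − p.
The resulting 6×12 matrix has rank 5, and its Smith normal form has invariant factors (1,1,1,1,1).

Boundary ∂_2: C_2 → C_1 sends each 2-simplex [p,q,r] to [q,r] − [p,r] + [p,q]. For instance
  ∂[0,1,5] = [1,5] − [0,5] + [0,1],
  ∂[0,2,4] = [2,4] − [0,4] + [0,2].
The resulting 12×8 matrix has rank 7, and its Smith normal form has invariant factors (1,1,1,1,1,1,1).

Reading off H_k = ker ∂_k / im ∂_{k+1}:

  H_0: rank C_0 − rank ∂_1 = 6 − 5 = 1, and the invariant factors of ∂_1 are all 1, so H_0 = Z.
  H_1: rank ker ∂_1 − rank ∂_2 = (12 − 5) − 7 = 0, and the invariant factors of ∂_2 are all 1, so H_1 = 0.
  H_2: rank ker ∂_2 − rank ∂_3 = (8 − 7) − 0 = 1, and there is no ∂_3, so H_2 = Z.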